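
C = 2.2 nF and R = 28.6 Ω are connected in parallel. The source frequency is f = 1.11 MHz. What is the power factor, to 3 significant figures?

0.916

ω = 2πf = 6.974e+06 rad/s
X_C = 1/(ωC) = 65.2 Ω
Parallel: admittances add. Y = 1/R + jωC
Y = (0.0350 + j0.0153) S
|Y| = 0.0382 S → |Z| = 1/|Y| = 26.2 Ω, ∠Z = −∠Y = -23.7°
cos φ = cos(-23.7°) = 0.916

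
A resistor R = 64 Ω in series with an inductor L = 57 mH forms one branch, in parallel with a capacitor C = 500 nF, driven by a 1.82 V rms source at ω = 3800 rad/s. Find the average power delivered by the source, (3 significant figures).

X_L = ωL = 217 Ω
X_C = 1/(ωC) = 526 Ω
Branch 1 (R+jX_L): Z₁ = 64.0 + j217 Ω, |Z₁| = 226 Ω
Branch 2 (−jX_C): Z₂ = −j526 Ω
Parallel: Z = Z₁Z₂/(Z₁+Z₂), |Z| = 376 Ω, ∠Z = 61.9°
I = V/|Z| = 4.84 mA
P = VI cos φ = 1.82 × 0.00484 × cos(61.9°) = 4.16 mW

4.16 mW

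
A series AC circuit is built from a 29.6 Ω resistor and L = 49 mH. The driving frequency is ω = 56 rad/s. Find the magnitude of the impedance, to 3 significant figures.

29.7 Ω

X_L = ωL = 2.74 Ω
Z = 29.6 + j2.74 Ω
|Z| = √(29.6² + 2.74²) = 29.7 Ω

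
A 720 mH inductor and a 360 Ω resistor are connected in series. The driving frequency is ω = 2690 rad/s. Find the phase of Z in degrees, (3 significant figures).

79.5°

X_L = ωL = 1940 Ω
Z = 360 + j1940 Ω
|Z| = √(360² + 1940²) = 1970 Ω
∠Z = arctan(1940/360) = 79.5°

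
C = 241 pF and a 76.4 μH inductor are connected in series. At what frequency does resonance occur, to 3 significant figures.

1.17 MHz

ω₀ = 1/√(LC) = 1/√(7.64e-05 × 2.41e-10) = 7.37e+06 rad/s
f₀ = ω₀/(2π) = 1.17 MHz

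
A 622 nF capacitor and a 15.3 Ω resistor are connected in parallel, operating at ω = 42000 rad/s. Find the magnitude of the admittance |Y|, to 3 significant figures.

X_C = 1/(ωC) = 38.3 Ω
Parallel: admittances add. Y = 1/R + jωC
Y = (0.0654 + j0.0261) S
|Y| = 0.0704 S → |Z| = 1/|Y| = 14.2 Ω, ∠Z = −∠Y = -21.8°

70.4 mS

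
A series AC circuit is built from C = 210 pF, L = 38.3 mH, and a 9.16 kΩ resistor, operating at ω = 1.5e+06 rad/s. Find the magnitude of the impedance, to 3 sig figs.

55000 Ω

X_L = ωL = 57400 Ω
X_C = 1/(ωC) = 3170 Ω
Net reactance X = X_L − X_C = 54300 Ω
Z = 9160 + j54300 Ω
|Z| = √(9160² + 54300²) = 55000 Ω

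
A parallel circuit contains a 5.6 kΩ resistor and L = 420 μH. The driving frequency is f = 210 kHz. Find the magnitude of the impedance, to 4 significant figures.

ω = 2πf = 1.319e+06 rad/s
X_L = ωL = 554.2 Ω
Parallel: admittances add. Y = 1/R + 1/(jωL)
Y = (0.0001786 − j0.001804) S
|Y| = 0.001813 S → |Z| = 1/|Y| = 551.5 Ω, ∠Z = −∠Y = 84.35°

551.5 Ω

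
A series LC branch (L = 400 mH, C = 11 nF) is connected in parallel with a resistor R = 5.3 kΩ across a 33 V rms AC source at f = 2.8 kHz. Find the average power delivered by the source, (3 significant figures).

ω = 2πf = 17590 rad/s
X_L = ωL = 7040 Ω
X_C = 1/(ωC) = 5170 Ω
Branch 1: Z₁ = R = 5300 Ω
Branch 2 (series LC): Z₂ = j(X_L − X_C) = j1870 Ω
Parallel: Z = Z₁Z₂/(Z₁+Z₂), |Z| = 1760 Ω, ∠Z = 70.6°
I = V/|Z| = 18.7 mA
P = VI cos φ = 33 × 0.0187 × cos(70.6°) = 205 mW

205 mW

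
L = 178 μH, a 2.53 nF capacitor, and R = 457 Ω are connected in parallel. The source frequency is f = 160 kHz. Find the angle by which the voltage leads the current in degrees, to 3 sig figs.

ω = 2πf = 1.005e+06 rad/s
X_L = ωL = 179 Ω
X_C = 1/(ωC) = 393 Ω
Parallel: admittances add. Y = 1/R + 1/(jωL) + jωC
Y = (0.00219 − j0.00304) S
|Y| = 0.00375 S → |Z| = 1/|Y| = 267 Ω, ∠Z = −∠Y = 54.3°

54.3°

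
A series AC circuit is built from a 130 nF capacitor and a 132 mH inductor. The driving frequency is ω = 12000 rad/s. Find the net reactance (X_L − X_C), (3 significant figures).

943 Ω

X_L = ωL = 1580 Ω
X_C = 1/(ωC) = 641 Ω
X = 1580 − 641 = 943 Ω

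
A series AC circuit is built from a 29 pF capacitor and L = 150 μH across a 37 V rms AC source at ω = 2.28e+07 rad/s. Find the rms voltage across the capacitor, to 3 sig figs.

29.3 V

X_L = ωL = 3420 Ω
X_C = 1/(ωC) = 1510 Ω
Net reactance X = X_L − X_C = 1910 Ω
Z = j1910 Ω
|Z| = √(0² + 1910²) = 1910 Ω
I = V/|Z| = 19.4 mA
V_C = I·|Z_C| = 0.0194 × 1510 = 29.3 V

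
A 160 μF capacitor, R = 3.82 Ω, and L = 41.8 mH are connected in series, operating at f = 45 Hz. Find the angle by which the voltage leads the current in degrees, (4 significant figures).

-69.63°

ω = 2πf = 282.7 rad/s
X_L = ωL = 11.82 Ω
X_C = 1/(ωC) = 22.10 Ω
Net reactance X = X_L − X_C = -10.29 Ω
Z = 3.820 − j10.29 Ω
|Z| = √(3.820² + 10.29²) = 10.97 Ω
∠Z = arctan(-10.29/3.820) = -69.63°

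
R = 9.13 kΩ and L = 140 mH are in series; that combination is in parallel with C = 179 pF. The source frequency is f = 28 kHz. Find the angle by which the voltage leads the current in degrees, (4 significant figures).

17.63°

ω = 2πf = 175900 rad/s
X_L = ωL = 24630 Ω
X_C = 1/(ωC) = 31750 Ω
Branch 1 (R+jX_L): Z₁ = 9130 + j24630 Ω, |Z₁| = 26270 Ω
Branch 2 (−jX_C): Z₂ = −j31750 Ω
Parallel: Z = Z₁Z₂/(Z₁+Z₂), |Z| = 72030 Ω, ∠Z = 17.63°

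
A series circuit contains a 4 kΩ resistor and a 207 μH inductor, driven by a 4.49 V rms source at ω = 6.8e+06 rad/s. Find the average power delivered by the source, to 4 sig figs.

X_L = ωL = 1408 Ω
Z = 4000 + j1408 Ω
|Z| = √(4000² + 1408²) = 4240 Ω
∠Z = arctan(1408/4000) = 19.39°
I = V/|Z| = 1.059 mA
P = VI cos φ = 4.49 × 0.001059 × cos(19.39°) = 4.485 mW

4.485 mW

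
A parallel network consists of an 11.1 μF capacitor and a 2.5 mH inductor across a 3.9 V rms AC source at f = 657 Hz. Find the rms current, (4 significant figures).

199.2 mA

ω = 2πf = 4128 rad/s
X_L = ωL = 10.32 Ω
X_C = 1/(ωC) = 21.82 Ω
Parallel: admittances add. Y = 1/(jωL) + jωC
Y = (0 − j0.05108) S
|Y| = 0.05108 S → |Z| = 1/|Y| = 19.58 Ω, ∠Z = −∠Y = 90.00°
I = V/|Z| = 3.9/19.58 = 199.2 mA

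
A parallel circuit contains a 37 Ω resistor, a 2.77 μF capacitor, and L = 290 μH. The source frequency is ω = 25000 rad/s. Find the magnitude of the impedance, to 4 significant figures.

13.55 Ω

X_L = ωL = 7.250 Ω
X_C = 1/(ωC) = 14.44 Ω
Parallel: admittances add. Y = 1/R + 1/(jωL) + jωC
Y = (0.02703 − j0.06868) S
|Y| = 0.07381 S → |Z| = 1/|Y| = 13.55 Ω, ∠Z = −∠Y = 68.52°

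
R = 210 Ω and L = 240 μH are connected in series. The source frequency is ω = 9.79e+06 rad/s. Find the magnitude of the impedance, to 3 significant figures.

X_L = ωL = 2350 Ω
Z = 210 + j2350 Ω
|Z| = √(210² + 2350²) = 2360 Ω

2360 Ω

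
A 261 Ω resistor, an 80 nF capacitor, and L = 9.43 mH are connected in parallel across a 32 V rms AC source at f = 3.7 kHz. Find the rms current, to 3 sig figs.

ω = 2πf = 23250 rad/s
X_L = ωL = 219 Ω
X_C = 1/(ωC) = 538 Ω
Parallel: admittances add. Y = 1/R + 1/(jωL) + jωC
Y = (0.00383 − j0.00270) S
|Y| = 0.00469 S → |Z| = 1/|Y| = 213 Ω, ∠Z = −∠Y = 35.2°
I = V/|Z| = 32/213 = 150 mA

150 mA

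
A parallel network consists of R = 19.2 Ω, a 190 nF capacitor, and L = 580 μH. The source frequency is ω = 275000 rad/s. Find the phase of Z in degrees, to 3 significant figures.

-41.4°

X_L = ωL = 160 Ω
X_C = 1/(ωC) = 19.1 Ω
Parallel: admittances add. Y = 1/R + 1/(jωL) + jωC
Y = (0.0521 + j0.0460) S
|Y| = 0.0695 S → |Z| = 1/|Y| = 14.4 Ω, ∠Z = −∠Y = -41.4°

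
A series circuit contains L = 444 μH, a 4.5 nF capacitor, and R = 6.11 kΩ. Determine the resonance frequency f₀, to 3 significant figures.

113 kHz

ω₀ = 1/√(LC) = 1/√(0.000444 × 4.5e-09) = 707500 rad/s
f₀ = ω₀/(2π) = 113 kHz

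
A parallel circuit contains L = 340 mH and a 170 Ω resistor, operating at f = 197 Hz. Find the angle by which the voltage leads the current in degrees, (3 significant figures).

22.0°

ω = 2πf = 1238 rad/s
X_L = ωL = 421 Ω
Parallel: admittances add. Y = 1/R + 1/(jωL)
Y = (0.00588 − j0.00238) S
|Y| = 0.00634 S → |Z| = 1/|Y| = 158 Ω, ∠Z = −∠Y = 22.0°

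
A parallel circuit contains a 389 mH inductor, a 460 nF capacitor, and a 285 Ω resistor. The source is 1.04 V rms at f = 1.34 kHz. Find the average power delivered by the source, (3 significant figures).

3.80 mW

ω = 2πf = 8419 rad/s
X_L = ωL = 3280 Ω
X_C = 1/(ωC) = 258 Ω
Parallel: admittances add. Y = 1/R + 1/(jωL) + jωC
Y = (0.00351 + j0.00357) S
|Y| = 0.00500 S → |Z| = 1/|Y| = 200 Ω, ∠Z = −∠Y = -45.5°
I = V/|Z| = 5.20 mA
P = VI cos φ = 1.04 × 0.00520 × cos(-45.5°) = 3.80 mW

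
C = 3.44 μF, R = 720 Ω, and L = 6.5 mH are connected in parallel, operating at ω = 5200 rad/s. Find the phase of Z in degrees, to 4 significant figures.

X_L = ωL = 33.80 Ω
X_C = 1/(ωC) = 55.90 Ω
Parallel: admittances add. Y = 1/R + 1/(jωL) + jωC
Y = (0.001389 − j0.01170) S
|Y| = 0.01178 S → |Z| = 1/|Y| = 84.89 Ω, ∠Z = −∠Y = 83.23°

83.23°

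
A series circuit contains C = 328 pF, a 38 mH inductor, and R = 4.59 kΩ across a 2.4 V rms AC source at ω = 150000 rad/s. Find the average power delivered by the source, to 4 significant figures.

112.5 μW

X_L = ωL = 5700 Ω
X_C = 1/(ωC) = 20330 Ω
Net reactance X = X_L − X_C = -14630 Ω
Z = 4590 − j14630 Ω
|Z| = √(4590² + 14630²) = 15330 Ω
∠Z = arctan(-14630/4590) = -72.58°
I = V/|Z| = 156.6 μA
P = VI cos φ = 2.4 × 0.0001566 × cos(-72.58°) = 112.5 μW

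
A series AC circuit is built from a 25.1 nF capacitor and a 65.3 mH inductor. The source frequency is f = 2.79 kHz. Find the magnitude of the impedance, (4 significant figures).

ω = 2πf = 17530 rad/s
X_L = ωL = 1145 Ω
X_C = 1/(ωC) = 2273 Ω
Net reactance X = X_L − X_C = -1128 Ω
Z = − j1128 Ω
|Z| = √(0² + 1128²) = 1128 Ω

1128 Ω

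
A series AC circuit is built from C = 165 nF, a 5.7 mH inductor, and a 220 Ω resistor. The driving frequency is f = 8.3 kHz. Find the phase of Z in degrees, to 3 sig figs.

ω = 2πf = 52150 rad/s
X_L = ωL = 297 Ω
X_C = 1/(ωC) = 116 Ω
Net reactance X = X_L − X_C = 181 Ω
Z = 220 + j181 Ω
|Z| = √(220² + 181²) = 285 Ω
∠Z = arctan(181/220) = 39.5°

39.5°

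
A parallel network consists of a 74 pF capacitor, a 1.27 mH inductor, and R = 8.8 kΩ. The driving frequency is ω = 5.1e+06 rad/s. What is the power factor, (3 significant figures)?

0.454

X_L = ωL = 6480 Ω
X_C = 1/(ωC) = 2650 Ω
Parallel: admittances add. Y = 1/R + 1/(jωL) + jωC
Y = (0.000114 + j0.000223) S
|Y| = 0.000250 S → |Z| = 1/|Y| = 4000 Ω, ∠Z = −∠Y = -63.0°
cos φ = cos(-63.0°) = 0.454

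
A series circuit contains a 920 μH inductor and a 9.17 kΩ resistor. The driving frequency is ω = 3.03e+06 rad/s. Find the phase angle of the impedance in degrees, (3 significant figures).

X_L = ωL = 2790 Ω
Z = 9170 + j2790 Ω
|Z| = √(9170² + 2790²) = 9580 Ω
∠Z = arctan(2790/9170) = 16.9°

16.9°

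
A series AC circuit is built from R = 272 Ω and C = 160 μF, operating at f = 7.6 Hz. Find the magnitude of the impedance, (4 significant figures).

301.9 Ω

ω = 2πf = 47.75 rad/s
X_C = 1/(ωC) = 130.9 Ω
Z = 272.0 − j130.9 Ω
|Z| = √(272.0² + 130.9²) = 301.9 Ω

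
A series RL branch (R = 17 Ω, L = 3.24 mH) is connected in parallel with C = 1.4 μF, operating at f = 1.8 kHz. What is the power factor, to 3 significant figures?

ω = 2πf = 11310 rad/s
X_L = ωL = 36.6 Ω
X_C = 1/(ωC) = 63.2 Ω
Branch 1 (R+jX_L): Z₁ = 17.0 + j36.6 Ω, |Z₁| = 40.4 Ω
Branch 2 (−jX_C): Z₂ = −j63.2 Ω
Parallel: Z = Z₁Z₂/(Z₁+Z₂), |Z| = 81.0 Ω, ∠Z = 32.4°
cos φ = cos(32.4°) = 0.844

0.844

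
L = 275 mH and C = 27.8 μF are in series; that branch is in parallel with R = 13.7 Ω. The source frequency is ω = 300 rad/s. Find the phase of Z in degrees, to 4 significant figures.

X_L = ωL = 82.50 Ω
X_C = 1/(ωC) = 119.9 Ω
Branch 1: Z₁ = R = 13.70 Ω
Branch 2 (series LC): Z₂ = j(X_L − X_C) = −j37.40 Ω
Parallel: Z = Z₁Z₂/(Z₁+Z₂), |Z| = 12.86 Ω, ∠Z = -20.12°

-20.12°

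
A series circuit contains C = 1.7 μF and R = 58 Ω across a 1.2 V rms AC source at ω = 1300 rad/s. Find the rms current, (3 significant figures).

2.63 mA

X_C = 1/(ωC) = 452 Ω
Z = 58.0 − j452 Ω
|Z| = √(58.0² + 452²) = 456 Ω
I = V/|Z| = 1.2/456 = 2.63 mA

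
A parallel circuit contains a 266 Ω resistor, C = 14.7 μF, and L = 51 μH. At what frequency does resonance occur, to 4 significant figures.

5.813 kHz

ω₀ = 1/√(LC) = 1/√(5.1e-05 × 1.47e-05) = 36520 rad/s
f₀ = ω₀/(2π) = 5.813 kHz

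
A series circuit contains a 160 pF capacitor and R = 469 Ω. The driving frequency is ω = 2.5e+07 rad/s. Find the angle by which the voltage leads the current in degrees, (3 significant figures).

X_C = 1/(ωC) = 250 Ω
Z = 469 − j250 Ω
|Z| = √(469² + 250²) = 531 Ω
∠Z = arctan(-250/469) = -28.1°

-28.1°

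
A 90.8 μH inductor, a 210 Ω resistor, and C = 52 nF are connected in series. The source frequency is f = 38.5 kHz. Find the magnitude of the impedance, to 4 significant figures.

217.7 Ω

ω = 2πf = 241900 rad/s
X_L = ωL = 21.96 Ω
X_C = 1/(ωC) = 79.50 Ω
Net reactance X = X_L − X_C = -57.53 Ω
Z = 210.0 − j57.53 Ω
|Z| = √(210.0² + 57.53²) = 217.7 Ω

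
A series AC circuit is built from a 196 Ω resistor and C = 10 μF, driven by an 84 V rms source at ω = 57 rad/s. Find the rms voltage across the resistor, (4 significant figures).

X_C = 1/(ωC) = 1754 Ω
Z = 196.0 − j1754 Ω
|Z| = √(196.0² + 1754²) = 1765 Ω
I = V/|Z| = 47.58 mA
V_R = I·|Z_R| = 0.04758 × 196.0 = 9.326 V

9.326 V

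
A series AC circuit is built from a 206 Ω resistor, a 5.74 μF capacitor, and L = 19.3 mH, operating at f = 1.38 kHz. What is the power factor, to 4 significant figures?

0.8135

ω = 2πf = 8671 rad/s
X_L = ωL = 167.3 Ω
X_C = 1/(ωC) = 20.09 Ω
Net reactance X = X_L − X_C = 147.3 Ω
Z = 206.0 + j147.3 Ω
|Z| = √(206.0² + 147.3²) = 253.2 Ω
∠Z = arctan(147.3/206.0) = 35.56°
cos φ = cos(35.56°) = 0.8135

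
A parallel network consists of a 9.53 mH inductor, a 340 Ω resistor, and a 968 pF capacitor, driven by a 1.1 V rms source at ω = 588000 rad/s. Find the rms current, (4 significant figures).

X_L = ωL = 5604 Ω
X_C = 1/(ωC) = 1757 Ω
Parallel: admittances add. Y = 1/R + 1/(jωL) + jωC
Y = (0.002941 + j0.0003907) S
|Y| = 0.002967 S → |Z| = 1/|Y| = 337.0 Ω, ∠Z = −∠Y = -7.567°
I = V/|Z| = 1.1/337.0 = 3.264 mA

3.264 mA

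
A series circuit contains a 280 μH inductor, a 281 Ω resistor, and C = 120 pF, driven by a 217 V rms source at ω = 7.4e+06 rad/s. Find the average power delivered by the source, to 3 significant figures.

X_L = ωL = 2070 Ω
X_C = 1/(ωC) = 1130 Ω
Net reactance X = X_L − X_C = 946 Ω
Z = 281 + j946 Ω
|Z| = √(281² + 946²) = 987 Ω
∠Z = arctan(946/281) = 73.5°
I = V/|Z| = 220 mA
P = VI cos φ = 217 × 0.220 × cos(73.5°) = 13.6 W

13.6 W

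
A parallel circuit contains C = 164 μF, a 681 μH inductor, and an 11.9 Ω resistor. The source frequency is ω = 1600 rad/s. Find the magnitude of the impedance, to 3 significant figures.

1.51 Ω

X_L = ωL = 1.09 Ω
X_C = 1/(ωC) = 3.81 Ω
Parallel: admittances add. Y = 1/R + 1/(jωL) + jωC
Y = (0.0840 − j0.655) S
|Y| = 0.661 S → |Z| = 1/|Y| = 1.51 Ω, ∠Z = −∠Y = 82.7°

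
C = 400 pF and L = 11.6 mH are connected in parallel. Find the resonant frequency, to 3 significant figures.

ω₀ = 1/√(LC) = 1/√(0.0116 × 4e-10) = 464200 rad/s
f₀ = ω₀/(2π) = 73.9 kHz

73.9 kHz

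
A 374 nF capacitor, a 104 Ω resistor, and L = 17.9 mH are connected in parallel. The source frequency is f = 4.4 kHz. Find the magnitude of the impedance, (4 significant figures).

ω = 2πf = 27650 rad/s
X_L = ωL = 494.9 Ω
X_C = 1/(ωC) = 96.72 Ω
Parallel: admittances add. Y = 1/R + 1/(jωL) + jωC
Y = (0.009615 + j0.008319) S
|Y| = 0.01271 S → |Z| = 1/|Y| = 78.65 Ω, ∠Z = −∠Y = -40.87°

78.65 Ω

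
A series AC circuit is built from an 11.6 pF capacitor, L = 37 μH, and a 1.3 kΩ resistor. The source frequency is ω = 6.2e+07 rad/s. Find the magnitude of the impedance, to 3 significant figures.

1580 Ω

X_L = ωL = 2290 Ω
X_C = 1/(ωC) = 1390 Ω
Net reactance X = X_L − X_C = 904 Ω
Z = 1300 + j904 Ω
|Z| = √(1300² + 904²) = 1580 Ω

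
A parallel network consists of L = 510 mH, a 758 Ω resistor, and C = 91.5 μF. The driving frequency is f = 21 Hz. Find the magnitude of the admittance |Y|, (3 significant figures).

3.08 mS

ω = 2πf = 131.9 rad/s
X_L = ωL = 67.3 Ω
X_C = 1/(ωC) = 82.8 Ω
Parallel: admittances add. Y = 1/R + 1/(jωL) + jωC
Y = (0.00132 − j0.00279) S
|Y| = 0.00308 S → |Z| = 1/|Y| = 324 Ω, ∠Z = −∠Y = 64.7°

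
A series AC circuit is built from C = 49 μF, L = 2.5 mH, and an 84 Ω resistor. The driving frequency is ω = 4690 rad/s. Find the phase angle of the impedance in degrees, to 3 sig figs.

5.02°

X_L = ωL = 11.7 Ω
X_C = 1/(ωC) = 4.35 Ω
Net reactance X = X_L − X_C = 7.37 Ω
Z = 84.0 + j7.37 Ω
|Z| = √(84.0² + 7.37²) = 84.3 Ω
∠Z = arctan(7.37/84.0) = 5.02°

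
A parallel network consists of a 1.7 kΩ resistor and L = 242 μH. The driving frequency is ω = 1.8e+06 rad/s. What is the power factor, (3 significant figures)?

0.248

X_L = ωL = 436 Ω
Parallel: admittances add. Y = 1/R + 1/(jωL)
Y = (0.000588 − j0.00230) S
|Y| = 0.00237 S → |Z| = 1/|Y| = 422 Ω, ∠Z = −∠Y = 75.6°
cos φ = cos(75.6°) = 0.248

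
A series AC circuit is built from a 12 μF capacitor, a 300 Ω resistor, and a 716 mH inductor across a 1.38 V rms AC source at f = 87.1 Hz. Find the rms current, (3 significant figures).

ω = 2πf = 547.3 rad/s
X_L = ωL = 392 Ω
X_C = 1/(ωC) = 152 Ω
Net reactance X = X_L − X_C = 240 Ω
Z = 300 + j240 Ω
|Z| = √(300² + 240²) = 384 Ω
I = V/|Z| = 1.38/384 = 3.59 mA

3.59 mA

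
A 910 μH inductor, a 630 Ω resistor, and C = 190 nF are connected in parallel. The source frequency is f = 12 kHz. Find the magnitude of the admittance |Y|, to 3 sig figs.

ω = 2πf = 75400 rad/s
X_L = ωL = 68.6 Ω
X_C = 1/(ωC) = 69.8 Ω
Parallel: admittances add. Y = 1/R + 1/(jωL) + jωC
Y = (0.00159 − j0.000249) S
|Y| = 0.00161 S → |Z| = 1/|Y| = 622 Ω, ∠Z = −∠Y = 8.91°

1.61 mS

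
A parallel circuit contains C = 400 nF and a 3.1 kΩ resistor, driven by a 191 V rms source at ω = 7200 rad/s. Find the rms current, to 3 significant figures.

X_C = 1/(ωC) = 347 Ω
Parallel: admittances add. Y = 1/R + jωC
Y = (0.000323 + j0.00288) S
|Y| = 0.00290 S → |Z| = 1/|Y| = 345 Ω, ∠Z = −∠Y = -83.6°
I = V/|Z| = 191/345 = 554 mA

554 mA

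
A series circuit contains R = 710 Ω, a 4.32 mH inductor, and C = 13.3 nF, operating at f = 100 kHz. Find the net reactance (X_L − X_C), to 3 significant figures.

ω = 2πf = 628300 rad/s
X_L = ωL = 2710 Ω
X_C = 1/(ωC) = 120 Ω
X = 2710 − 120 = 2590 Ω

2590 Ω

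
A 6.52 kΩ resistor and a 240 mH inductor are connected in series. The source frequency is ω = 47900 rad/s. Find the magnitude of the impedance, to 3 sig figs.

13200 Ω

X_L = ωL = 11500 Ω
Z = 6520 + j11500 Ω
|Z| = √(6520² + 11500²) = 13200 Ω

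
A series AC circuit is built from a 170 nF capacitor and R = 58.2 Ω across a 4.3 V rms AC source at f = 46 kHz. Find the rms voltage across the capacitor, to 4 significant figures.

1.419 V

ω = 2πf = 289000 rad/s
X_C = 1/(ωC) = 20.35 Ω
Z = 58.20 − j20.35 Ω
|Z| = √(58.20² + 20.35²) = 61.66 Ω
I = V/|Z| = 69.74 mA
V_C = I·|Z_C| = 0.06974 × 20.35 = 1.419 V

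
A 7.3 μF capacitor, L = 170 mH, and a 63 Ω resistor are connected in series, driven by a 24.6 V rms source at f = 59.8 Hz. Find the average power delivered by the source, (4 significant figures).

403.9 mW

ω = 2πf = 375.7 rad/s
X_L = ωL = 63.87 Ω
X_C = 1/(ωC) = 364.6 Ω
Net reactance X = X_L − X_C = -300.7 Ω
Z = 63.00 − j300.7 Ω
|Z| = √(63.00² + 300.7²) = 307.2 Ω
∠Z = arctan(-300.7/63.00) = -78.17°
I = V/|Z| = 80.07 mA
P = VI cos φ = 24.6 × 0.08007 × cos(-78.17°) = 403.9 mW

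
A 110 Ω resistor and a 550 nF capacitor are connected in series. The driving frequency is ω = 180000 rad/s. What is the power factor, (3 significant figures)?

X_C = 1/(ωC) = 10.1 Ω
Z = 110 − j10.1 Ω
|Z| = √(110² + 10.1²) = 110 Ω
∠Z = arctan(-10.1/110) = -5.25°
cos φ = cos(-5.25°) = 0.996

0.996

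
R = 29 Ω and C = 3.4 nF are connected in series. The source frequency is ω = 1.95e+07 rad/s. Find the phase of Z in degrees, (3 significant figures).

-27.5°

X_C = 1/(ωC) = 15.1 Ω
Z = 29.0 − j15.1 Ω
|Z| = √(29.0² + 15.1²) = 32.7 Ω
∠Z = arctan(-15.1/29.0) = -27.5°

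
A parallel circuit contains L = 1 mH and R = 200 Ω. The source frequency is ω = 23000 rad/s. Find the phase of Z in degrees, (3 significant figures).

X_L = ωL = 23.0 Ω
Parallel: admittances add. Y = 1/R + 1/(jωL)
Y = (0.00500 − j0.0435) S
|Y| = 0.0438 S → |Z| = 1/|Y| = 22.8 Ω, ∠Z = −∠Y = 83.4°

83.4°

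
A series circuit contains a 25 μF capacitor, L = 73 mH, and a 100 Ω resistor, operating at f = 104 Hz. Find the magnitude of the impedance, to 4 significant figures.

ω = 2πf = 653.5 rad/s
X_L = ωL = 47.70 Ω
X_C = 1/(ωC) = 61.21 Ω
Net reactance X = X_L − X_C = -13.51 Ω
Z = 100.0 − j13.51 Ω
|Z| = √(100.0² + 13.51²) = 100.9 Ω

100.9 Ω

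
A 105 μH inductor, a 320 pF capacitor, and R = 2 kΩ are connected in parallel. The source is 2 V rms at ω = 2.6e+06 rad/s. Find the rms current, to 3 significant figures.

5.75 mA

X_L = ωL = 273 Ω
X_C = 1/(ωC) = 1200 Ω
Parallel: admittances add. Y = 1/R + 1/(jωL) + jωC
Y = (0.000500 − j0.00283) S
|Y| = 0.00287 S → |Z| = 1/|Y| = 348 Ω, ∠Z = −∠Y = 80.0°
I = V/|Z| = 2/348 = 5.75 mA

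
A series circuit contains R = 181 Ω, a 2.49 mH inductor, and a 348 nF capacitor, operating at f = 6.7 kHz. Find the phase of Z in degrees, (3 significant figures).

11.4°

ω = 2πf = 42100 rad/s
X_L = ωL = 105 Ω
X_C = 1/(ωC) = 68.3 Ω
Net reactance X = X_L − X_C = 36.6 Ω
Z = 181 + j36.6 Ω
|Z| = √(181² + 36.6²) = 185 Ω
∠Z = arctan(36.6/181) = 11.4°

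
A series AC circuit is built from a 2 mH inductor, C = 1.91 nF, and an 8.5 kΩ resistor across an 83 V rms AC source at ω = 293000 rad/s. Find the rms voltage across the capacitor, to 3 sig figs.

X_L = ωL = 586 Ω
X_C = 1/(ωC) = 1790 Ω
Net reactance X = X_L − X_C = -1200 Ω
Z = 8500 − j1200 Ω
|Z| = √(8500² + 1200²) = 8580 Ω
I = V/|Z| = 9.67 mA
V_C = I·|Z_C| = 0.00967 × 1790 = 17.3 V

17.3 V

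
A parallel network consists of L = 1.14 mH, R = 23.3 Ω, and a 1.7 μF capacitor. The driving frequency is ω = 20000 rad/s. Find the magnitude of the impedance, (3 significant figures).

X_L = ωL = 22.8 Ω
X_C = 1/(ωC) = 29.4 Ω
Parallel: admittances add. Y = 1/R + 1/(jωL) + jωC
Y = (0.0429 − j0.00986) S
|Y| = 0.0440 S → |Z| = 1/|Y| = 22.7 Ω, ∠Z = −∠Y = 12.9°

22.7 Ω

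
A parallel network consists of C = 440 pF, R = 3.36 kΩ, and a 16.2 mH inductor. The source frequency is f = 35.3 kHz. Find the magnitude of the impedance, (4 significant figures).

ω = 2πf = 221800 rad/s
X_L = ωL = 3593 Ω
X_C = 1/(ωC) = 10250 Ω
Parallel: admittances add. Y = 1/R + 1/(jωL) + jωC
Y = (0.0002976 − j0.0001807) S
|Y| = 0.0003482 S → |Z| = 1/|Y| = 2872 Ω, ∠Z = −∠Y = 31.27°

2872 Ω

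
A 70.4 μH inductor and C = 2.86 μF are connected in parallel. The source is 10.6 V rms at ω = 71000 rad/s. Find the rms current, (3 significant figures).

31.8 mA

X_L = ωL = 5.00 Ω
X_C = 1/(ωC) = 4.92 Ω
Parallel: admittances add. Y = 1/(jωL) + jωC
Y = (0 + j0.00300) S
|Y| = 0.00300 S → |Z| = 1/|Y| = 334 Ω, ∠Z = −∠Y = -90.0°
I = V/|Z| = 10.6/334 = 31.8 mA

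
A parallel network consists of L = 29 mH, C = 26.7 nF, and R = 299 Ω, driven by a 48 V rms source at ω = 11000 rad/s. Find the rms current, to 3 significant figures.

X_L = ωL = 319 Ω
X_C = 1/(ωC) = 3400 Ω
Parallel: admittances add. Y = 1/R + 1/(jωL) + jωC
Y = (0.00334 − j0.00284) S
|Y| = 0.00439 S → |Z| = 1/|Y| = 228 Ω, ∠Z = −∠Y = 40.3°
I = V/|Z| = 48/228 = 211 mA

211 mA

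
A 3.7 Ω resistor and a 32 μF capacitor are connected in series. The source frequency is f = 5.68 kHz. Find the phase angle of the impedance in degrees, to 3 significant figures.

-13.3°

ω = 2πf = 35690 rad/s
X_C = 1/(ωC) = 0.876 Ω
Z = 3.70 − j0.876 Ω
|Z| = √(3.70² + 0.876²) = 3.80 Ω
∠Z = arctan(-0.876/3.70) = -13.3°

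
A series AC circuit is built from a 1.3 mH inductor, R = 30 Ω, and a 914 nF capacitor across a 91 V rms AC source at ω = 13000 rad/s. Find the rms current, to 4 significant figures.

X_L = ωL = 16.90 Ω
X_C = 1/(ωC) = 84.16 Ω
Net reactance X = X_L − X_C = -67.26 Ω
Z = 30.00 − j67.26 Ω
|Z| = √(30.00² + 67.26²) = 73.65 Ω
I = V/|Z| = 91/73.65 = 1.236 A

1.236 A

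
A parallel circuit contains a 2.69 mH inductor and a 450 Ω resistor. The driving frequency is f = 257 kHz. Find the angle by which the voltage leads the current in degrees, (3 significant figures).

5.91°

ω = 2πf = 1.615e+06 rad/s
X_L = ωL = 4340 Ω
Parallel: admittances add. Y = 1/R + 1/(jωL)
Y = (0.00222 − j0.000230) S
|Y| = 0.00223 S → |Z| = 1/|Y| = 448 Ω, ∠Z = −∠Y = 5.91°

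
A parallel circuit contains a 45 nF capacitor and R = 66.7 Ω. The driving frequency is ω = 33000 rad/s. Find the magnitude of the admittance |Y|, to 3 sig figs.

X_C = 1/(ωC) = 673 Ω
Parallel: admittances add. Y = 1/R + jωC
Y = (0.0150 + j0.00148) S
|Y| = 0.0151 S → |Z| = 1/|Y| = 66.4 Ω, ∠Z = −∠Y = -5.66°

15.1 mS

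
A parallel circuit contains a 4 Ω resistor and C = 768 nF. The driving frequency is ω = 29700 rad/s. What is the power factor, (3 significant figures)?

X_C = 1/(ωC) = 43.8 Ω
Parallel: admittances add. Y = 1/R + jωC
Y = (0.250 + j0.0228) S
|Y| = 0.251 S → |Z| = 1/|Y| = 3.98 Ω, ∠Z = −∠Y = -5.21°
cos φ = cos(-5.21°) = 0.996

0.996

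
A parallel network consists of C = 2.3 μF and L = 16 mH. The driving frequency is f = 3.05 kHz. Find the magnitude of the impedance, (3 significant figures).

24.5 Ω

ω = 2πf = 19160 rad/s
X_L = ωL = 307 Ω
X_C = 1/(ωC) = 22.7 Ω
Parallel: admittances add. Y = 1/(jωL) + jωC
Y = (0 + j0.0408) S
|Y| = 0.0408 S → |Z| = 1/|Y| = 24.5 Ω, ∠Z = −∠Y = -90.0°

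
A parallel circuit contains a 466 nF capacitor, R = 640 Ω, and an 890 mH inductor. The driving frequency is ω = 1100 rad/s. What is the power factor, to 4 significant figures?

X_L = ωL = 979.0 Ω
X_C = 1/(ωC) = 1951 Ω
Parallel: admittances add. Y = 1/R + 1/(jωL) + jωC
Y = (0.001563 − j0.0005089) S
|Y| = 0.001643 S → |Z| = 1/|Y| = 608.5 Ω, ∠Z = −∠Y = 18.04°
cos φ = cos(18.04°) = 0.9508

0.9508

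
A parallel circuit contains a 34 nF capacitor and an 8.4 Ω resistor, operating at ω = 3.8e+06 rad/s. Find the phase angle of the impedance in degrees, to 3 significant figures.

X_C = 1/(ωC) = 7.74 Ω
Parallel: admittances add. Y = 1/R + jωC
Y = (0.119 + j0.129) S
|Y| = 0.176 S → |Z| = 1/|Y| = 5.69 Ω, ∠Z = −∠Y = -47.3°

-47.3°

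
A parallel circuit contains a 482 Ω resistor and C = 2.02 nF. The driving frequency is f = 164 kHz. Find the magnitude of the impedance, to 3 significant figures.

340 Ω

ω = 2πf = 1.03e+06 rad/s
X_C = 1/(ωC) = 480 Ω
Parallel: admittances add. Y = 1/R + jωC
Y = (0.00207 + j0.00208) S
|Y| = 0.00294 S → |Z| = 1/|Y| = 340 Ω, ∠Z = −∠Y = -45.1°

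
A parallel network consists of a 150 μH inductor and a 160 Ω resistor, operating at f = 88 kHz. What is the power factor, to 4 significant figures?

ω = 2πf = 552900 rad/s
X_L = ωL = 82.94 Ω
Parallel: admittances add. Y = 1/R + 1/(jωL)
Y = (0.006250 − j0.01206) S
|Y| = 0.01358 S → |Z| = 1/|Y| = 73.63 Ω, ∠Z = −∠Y = 62.60°
cos φ = cos(62.60°) = 0.4602

0.4602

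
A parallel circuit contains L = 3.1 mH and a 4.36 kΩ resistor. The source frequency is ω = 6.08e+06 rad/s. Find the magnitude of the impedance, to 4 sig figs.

X_L = ωL = 18850 Ω
Parallel: admittances add. Y = 1/R + 1/(jωL)
Y = (0.0002294 − j5.306e-05) S
|Y| = 0.0002354 S → |Z| = 1/|Y| = 4248 Ω, ∠Z = −∠Y = 13.02°

4248 Ω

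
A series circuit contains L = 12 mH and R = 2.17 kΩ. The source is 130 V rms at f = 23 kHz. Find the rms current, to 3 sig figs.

ω = 2πf = 144500 rad/s
X_L = ωL = 1730 Ω
Z = 2170 + j1730 Ω
|Z| = √(2170² + 1730²) = 2780 Ω
I = V/|Z| = 130/2780 = 46.8 mA

46.8 mA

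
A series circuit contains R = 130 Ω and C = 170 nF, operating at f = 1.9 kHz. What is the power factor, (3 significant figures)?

0.255

ω = 2πf = 11940 rad/s
X_C = 1/(ωC) = 493 Ω
Z = 130 − j493 Ω
|Z| = √(130² + 493²) = 510 Ω
∠Z = arctan(-493/130) = -75.2°
cos φ = cos(-75.2°) = 0.255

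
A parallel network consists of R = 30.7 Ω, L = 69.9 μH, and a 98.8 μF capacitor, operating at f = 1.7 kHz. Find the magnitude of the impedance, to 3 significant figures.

ω = 2πf = 10680 rad/s
X_L = ωL = 0.747 Ω
X_C = 1/(ωC) = 0.948 Ω
Parallel: admittances add. Y = 1/R + 1/(jωL) + jωC
Y = (0.0326 − j0.284) S
|Y| = 0.286 S → |Z| = 1/|Y| = 3.50 Ω, ∠Z = −∠Y = 83.5°

3.50 Ω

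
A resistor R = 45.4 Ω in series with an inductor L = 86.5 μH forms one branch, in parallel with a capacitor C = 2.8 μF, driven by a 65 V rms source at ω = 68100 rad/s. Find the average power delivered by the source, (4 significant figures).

X_L = ωL = 5.891 Ω
X_C = 1/(ωC) = 5.244 Ω
Branch 1 (R+jX_L): Z₁ = 45.40 + j5.891 Ω, |Z₁| = 45.78 Ω
Branch 2 (−jX_C): Z₂ = −j5.244 Ω
Parallel: Z = Z₁Z₂/(Z₁+Z₂), |Z| = 5.288 Ω, ∠Z = -83.42°
I = V/|Z| = 12.29 A
P = VI cos φ = 65 × 12.29 × cos(-83.42°) = 91.52 W

91.52 W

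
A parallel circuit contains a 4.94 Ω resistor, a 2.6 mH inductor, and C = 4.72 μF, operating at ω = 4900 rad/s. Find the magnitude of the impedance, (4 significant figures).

4.765 Ω

X_L = ωL = 12.74 Ω
X_C = 1/(ωC) = 43.24 Ω
Parallel: admittances add. Y = 1/R + 1/(jωL) + jωC
Y = (0.2024 − j0.05536) S
|Y| = 0.2099 S → |Z| = 1/|Y| = 4.765 Ω, ∠Z = −∠Y = 15.30°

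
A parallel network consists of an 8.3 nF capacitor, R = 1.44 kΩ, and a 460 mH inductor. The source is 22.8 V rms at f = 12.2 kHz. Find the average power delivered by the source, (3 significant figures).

ω = 2πf = 76650 rad/s
X_L = ωL = 35300 Ω
X_C = 1/(ωC) = 1570 Ω
Parallel: admittances add. Y = 1/R + 1/(jωL) + jωC
Y = (0.000694 + j0.000608) S
|Y| = 0.000923 S → |Z| = 1/|Y| = 1080 Ω, ∠Z = −∠Y = -41.2°
I = V/|Z| = 21.0 mA
P = VI cos φ = 22.8 × 0.0210 × cos(-41.2°) = 361 mW

361 mW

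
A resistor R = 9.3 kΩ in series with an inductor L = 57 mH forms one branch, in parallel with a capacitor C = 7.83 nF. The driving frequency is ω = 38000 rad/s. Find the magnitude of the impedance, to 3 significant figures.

X_L = ωL = 2170 Ω
X_C = 1/(ωC) = 3360 Ω
Branch 1 (R+jX_L): Z₁ = 9300 + j2170 Ω, |Z₁| = 9550 Ω
Branch 2 (−jX_C): Z₂ = −j3360 Ω
Parallel: Z = Z₁Z₂/(Z₁+Z₂), |Z| = 3420 Ω, ∠Z = -69.6°

3420 Ω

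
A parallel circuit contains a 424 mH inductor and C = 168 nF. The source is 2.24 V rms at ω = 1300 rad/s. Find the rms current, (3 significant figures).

3.57 mA

X_L = ωL = 551 Ω
X_C = 1/(ωC) = 4580 Ω
Parallel: admittances add. Y = 1/(jωL) + jωC
Y = (0 − j0.00160) S
|Y| = 0.00160 S → |Z| = 1/|Y| = 627 Ω, ∠Z = −∠Y = 90.0°
I = V/|Z| = 2.24/627 = 3.57 mA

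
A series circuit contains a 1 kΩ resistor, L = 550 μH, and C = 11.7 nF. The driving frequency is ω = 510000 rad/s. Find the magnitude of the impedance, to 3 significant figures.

1010 Ω

X_L = ωL = 280 Ω
X_C = 1/(ωC) = 168 Ω
Net reactance X = X_L − X_C = 113 Ω
Z = 1000 + j113 Ω
|Z| = √(1000² + 113²) = 1010 Ω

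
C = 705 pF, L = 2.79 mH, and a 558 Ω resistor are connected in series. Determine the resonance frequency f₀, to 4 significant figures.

113.5 kHz

ω₀ = 1/√(LC) = 1/√(0.00279 × 7.05e-10) = 713000 rad/s
f₀ = ω₀/(2π) = 113.5 kHz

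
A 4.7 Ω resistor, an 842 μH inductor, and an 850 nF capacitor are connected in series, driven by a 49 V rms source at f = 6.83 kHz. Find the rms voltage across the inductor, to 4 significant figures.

178.7 V

ω = 2πf = 42910 rad/s
X_L = ωL = 36.13 Ω
X_C = 1/(ωC) = 27.41 Ω
Net reactance X = X_L − X_C = 8.719 Ω
Z = 4.700 + j8.719 Ω
|Z| = √(4.700² + 8.719²) = 9.905 Ω
I = V/|Z| = 4.947 A
V_L = I·|Z_L| = 4.947 × 36.13 = 178.7 V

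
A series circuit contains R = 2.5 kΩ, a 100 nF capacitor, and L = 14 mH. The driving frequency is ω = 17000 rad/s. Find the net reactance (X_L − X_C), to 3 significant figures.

-350 Ω

X_L = ωL = 238 Ω
X_C = 1/(ωC) = 588 Ω
X = 238 − 588 = -350 Ω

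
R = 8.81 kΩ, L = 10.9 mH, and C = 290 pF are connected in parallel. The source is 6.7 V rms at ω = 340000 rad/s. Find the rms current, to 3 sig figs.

1.38 mA

X_L = ωL = 3710 Ω
X_C = 1/(ωC) = 10100 Ω
Parallel: admittances add. Y = 1/R + 1/(jωL) + jωC
Y = (0.000114 − j0.000171) S
|Y| = 0.000205 S → |Z| = 1/|Y| = 4870 Ω, ∠Z = −∠Y = 56.5°
I = V/|Z| = 6.7/4870 = 1.38 mA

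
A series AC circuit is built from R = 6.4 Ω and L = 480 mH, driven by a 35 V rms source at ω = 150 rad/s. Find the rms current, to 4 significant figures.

484.2 mA

X_L = ωL = 72.00 Ω
Z = 6.400 + j72.00 Ω
|Z| = √(6.400² + 72.00²) = 72.28 Ω
I = V/|Z| = 35/72.28 = 484.2 mA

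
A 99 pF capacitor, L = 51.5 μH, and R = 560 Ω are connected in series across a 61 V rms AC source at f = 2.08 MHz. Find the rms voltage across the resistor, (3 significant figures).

60.1 V

ω = 2πf = 1.307e+07 rad/s
X_L = ωL = 673 Ω
X_C = 1/(ωC) = 773 Ω
Net reactance X = X_L − X_C = -99.8 Ω
Z = 560 − j99.8 Ω
|Z| = √(560² + 99.8²) = 569 Ω
I = V/|Z| = 107 mA
V_R = I·|Z_R| = 0.107 × 560 = 60.1 V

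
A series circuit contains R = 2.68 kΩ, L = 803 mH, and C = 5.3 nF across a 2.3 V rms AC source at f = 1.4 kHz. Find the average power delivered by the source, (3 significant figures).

ω = 2πf = 8796 rad/s
X_L = ωL = 7060 Ω
X_C = 1/(ωC) = 21400 Ω
Net reactance X = X_L − X_C = -14400 Ω
Z = 2680 − j14400 Ω
|Z| = √(2680² + 14400²) = 14600 Ω
∠Z = arctan(-14400/2680) = -79.4°
I = V/|Z| = 157 μA
P = VI cos φ = 2.3 × 0.000157 × cos(-79.4°) = 66.2 μW

66.2 μW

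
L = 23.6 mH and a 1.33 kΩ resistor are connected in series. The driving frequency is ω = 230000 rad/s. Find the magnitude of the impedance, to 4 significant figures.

5589 Ω

X_L = ωL = 5428 Ω
Z = 1330 + j5428 Ω
|Z| = √(1330² + 5428²) = 5589 Ω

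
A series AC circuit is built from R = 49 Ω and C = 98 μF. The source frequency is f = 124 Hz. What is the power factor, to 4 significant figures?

ω = 2πf = 779.1 rad/s
X_C = 1/(ωC) = 13.10 Ω
Z = 49.00 − j13.10 Ω
|Z| = √(49.00² + 13.10²) = 50.72 Ω
∠Z = arctan(-13.10/49.00) = -14.96°
cos φ = cos(-14.96°) = 0.9661

0.9661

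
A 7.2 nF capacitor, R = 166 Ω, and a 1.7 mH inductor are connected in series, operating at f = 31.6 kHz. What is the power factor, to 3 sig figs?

ω = 2πf = 198500 rad/s
X_L = ωL = 338 Ω
X_C = 1/(ωC) = 700 Ω
Net reactance X = X_L − X_C = -362 Ω
Z = 166 − j362 Ω
|Z| = √(166² + 362²) = 398 Ω
∠Z = arctan(-362/166) = -65.4°
cos φ = cos(-65.4°) = 0.417

0.417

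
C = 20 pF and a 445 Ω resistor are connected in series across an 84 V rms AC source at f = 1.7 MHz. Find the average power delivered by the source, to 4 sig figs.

ω = 2πf = 1.068e+07 rad/s
X_C = 1/(ωC) = 4681 Ω
Z = 445.0 − j4681 Ω
|Z| = √(445.0² + 4681²) = 4702 Ω
∠Z = arctan(-4681/445.0) = -84.57°
I = V/|Z| = 17.86 mA
P = VI cos φ = 84 × 0.01786 × cos(-84.57°) = 142.0 mW

142.0 mW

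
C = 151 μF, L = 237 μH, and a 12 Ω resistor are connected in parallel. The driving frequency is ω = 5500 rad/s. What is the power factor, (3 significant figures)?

0.796

X_L = ωL = 1.30 Ω
X_C = 1/(ωC) = 1.20 Ω
Parallel: admittances add. Y = 1/R + 1/(jωL) + jωC
Y = (0.0833 + j0.0633) S
|Y| = 0.105 S → |Z| = 1/|Y| = 9.55 Ω, ∠Z = −∠Y = -37.2°
cos φ = cos(-37.2°) = 0.796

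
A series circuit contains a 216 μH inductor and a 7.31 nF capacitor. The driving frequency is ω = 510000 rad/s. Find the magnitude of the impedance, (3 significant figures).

158 Ω

X_L = ωL = 110 Ω
X_C = 1/(ωC) = 268 Ω
Net reactance X = X_L − X_C = -158 Ω
Z = − j158 Ω
|Z| = √(0² + 158²) = 158 Ω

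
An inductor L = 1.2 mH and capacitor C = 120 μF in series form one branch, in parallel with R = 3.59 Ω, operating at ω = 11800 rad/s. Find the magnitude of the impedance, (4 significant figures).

X_L = ωL = 14.16 Ω
X_C = 1/(ωC) = 0.7062 Ω
Branch 1: Z₁ = R = 3.590 Ω
Branch 2 (series LC): Z₂ = j(X_L − X_C) = j13.45 Ω
Parallel: Z = Z₁Z₂/(Z₁+Z₂), |Z| = 3.469 Ω, ∠Z = 14.94°

3.469 Ω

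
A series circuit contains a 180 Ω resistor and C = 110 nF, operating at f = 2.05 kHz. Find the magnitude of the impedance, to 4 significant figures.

ω = 2πf = 12880 rad/s
X_C = 1/(ωC) = 705.8 Ω
Z = 180.0 − j705.8 Ω
|Z| = √(180.0² + 705.8²) = 728.4 Ω

728.4 Ω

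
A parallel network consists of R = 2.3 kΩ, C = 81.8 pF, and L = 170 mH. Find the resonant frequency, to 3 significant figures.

42.7 kHz

ω₀ = 1/√(LC) = 1/√(0.17 × 8.18e-11) = 268200 rad/s
f₀ = ω₀/(2π) = 42.7 kHz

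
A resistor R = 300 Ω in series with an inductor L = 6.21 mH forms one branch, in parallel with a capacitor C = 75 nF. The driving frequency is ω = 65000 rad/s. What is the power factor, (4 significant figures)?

0.3401

X_L = ωL = 403.7 Ω
X_C = 1/(ωC) = 205.1 Ω
Branch 1 (R+jX_L): Z₁ = 300.0 + j403.7 Ω, |Z₁| = 502.9 Ω
Branch 2 (−jX_C): Z₂ = −j205.1 Ω
Parallel: Z = Z₁Z₂/(Z₁+Z₂), |Z| = 286.8 Ω, ∠Z = -70.11°
cos φ = cos(-70.11°) = 0.3401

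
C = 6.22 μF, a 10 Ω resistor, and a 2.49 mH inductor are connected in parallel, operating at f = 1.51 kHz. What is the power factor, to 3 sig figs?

ω = 2πf = 9488 rad/s
X_L = ωL = 23.6 Ω
X_C = 1/(ωC) = 16.9 Ω
Parallel: admittances add. Y = 1/R + 1/(jωL) + jωC
Y = (0.100 + j0.0167) S
|Y| = 0.101 S → |Z| = 1/|Y| = 9.86 Ω, ∠Z = −∠Y = -9.47°
cos φ = cos(-9.47°) = 0.986

0.986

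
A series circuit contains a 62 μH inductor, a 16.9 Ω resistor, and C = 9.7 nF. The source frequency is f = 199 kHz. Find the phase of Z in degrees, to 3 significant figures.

ω = 2πf = 1.25e+06 rad/s
X_L = ωL = 77.5 Ω
X_C = 1/(ωC) = 82.5 Ω
Net reactance X = X_L − X_C = -4.93 Ω
Z = 16.9 − j4.93 Ω
|Z| = √(16.9² + 4.93²) = 17.6 Ω
∠Z = arctan(-4.93/16.9) = -16.3°

-16.3°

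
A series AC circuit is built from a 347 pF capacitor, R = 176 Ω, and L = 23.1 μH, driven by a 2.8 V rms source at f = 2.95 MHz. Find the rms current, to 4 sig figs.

ω = 2πf = 1.854e+07 rad/s
X_L = ωL = 428.2 Ω
X_C = 1/(ωC) = 155.5 Ω
Net reactance X = X_L − X_C = 272.7 Ω
Z = 176.0 + j272.7 Ω
|Z| = √(176.0² + 272.7²) = 324.6 Ω
I = V/|Z| = 2.8/324.6 = 8.627 mA

8.627 mA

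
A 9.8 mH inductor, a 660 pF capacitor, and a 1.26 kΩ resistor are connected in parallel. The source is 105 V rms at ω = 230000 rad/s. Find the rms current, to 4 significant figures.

X_L = ωL = 2254 Ω
X_C = 1/(ωC) = 6588 Ω
Parallel: admittances add. Y = 1/R + 1/(jωL) + jωC
Y = (0.0007937 − j0.0002919) S
|Y| = 0.0008456 S → |Z| = 1/|Y| = 1183 Ω, ∠Z = −∠Y = 20.19°
I = V/|Z| = 105/1183 = 88.79 mA

88.79 mA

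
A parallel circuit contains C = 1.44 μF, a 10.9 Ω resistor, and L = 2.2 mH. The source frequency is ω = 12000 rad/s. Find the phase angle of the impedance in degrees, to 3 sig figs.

12.7°

X_L = ωL = 26.4 Ω
X_C = 1/(ωC) = 57.9 Ω
Parallel: admittances add. Y = 1/R + 1/(jωL) + jωC
Y = (0.0917 − j0.0206) S
|Y| = 0.0940 S → |Z| = 1/|Y| = 10.6 Ω, ∠Z = −∠Y = 12.7°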